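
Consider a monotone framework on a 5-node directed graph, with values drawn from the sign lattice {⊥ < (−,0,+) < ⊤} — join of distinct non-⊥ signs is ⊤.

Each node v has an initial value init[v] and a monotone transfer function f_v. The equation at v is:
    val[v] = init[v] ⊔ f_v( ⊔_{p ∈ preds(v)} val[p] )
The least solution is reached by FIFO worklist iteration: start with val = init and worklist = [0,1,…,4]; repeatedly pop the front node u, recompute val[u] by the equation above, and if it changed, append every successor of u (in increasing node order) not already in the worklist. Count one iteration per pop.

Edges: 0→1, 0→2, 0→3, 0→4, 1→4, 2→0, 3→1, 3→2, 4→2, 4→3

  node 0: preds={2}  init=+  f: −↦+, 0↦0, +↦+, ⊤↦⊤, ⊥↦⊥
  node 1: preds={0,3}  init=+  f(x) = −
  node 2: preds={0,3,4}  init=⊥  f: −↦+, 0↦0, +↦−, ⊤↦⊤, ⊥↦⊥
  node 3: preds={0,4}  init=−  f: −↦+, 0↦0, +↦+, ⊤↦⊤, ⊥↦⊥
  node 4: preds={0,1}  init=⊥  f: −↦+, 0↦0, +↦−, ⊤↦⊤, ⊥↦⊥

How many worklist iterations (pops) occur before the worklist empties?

Worklist (10 pops):
  #1 pop 0: in=⊥ → + (no change)
  #2 pop 1: in=⊤ → ⊤ (was +); enqueue []
  #3 pop 2: in=⊤ → ⊤ (was ⊥); enqueue [0]
  #4 pop 3: in=+ → ⊤ (was −); enqueue [1,2]
  #5 pop 4: in=⊤ → ⊤ (was ⊥); enqueue [3]
  #6 pop 0: in=⊤ → ⊤ (was +); enqueue [4]
  #7 pop 1: in=⊤ → ⊤ (no change)
  #8 pop 2: in=⊤ → ⊤ (no change)
  #9 pop 3: in=⊤ → ⊤ (no change)
  #10 pop 4: in=⊤ → ⊤ (no change)

Fixpoint:
  val[0] = ⊤
  val[1] = ⊤
  val[2] = ⊤
  val[3] = ⊤
  val[4] = ⊤

10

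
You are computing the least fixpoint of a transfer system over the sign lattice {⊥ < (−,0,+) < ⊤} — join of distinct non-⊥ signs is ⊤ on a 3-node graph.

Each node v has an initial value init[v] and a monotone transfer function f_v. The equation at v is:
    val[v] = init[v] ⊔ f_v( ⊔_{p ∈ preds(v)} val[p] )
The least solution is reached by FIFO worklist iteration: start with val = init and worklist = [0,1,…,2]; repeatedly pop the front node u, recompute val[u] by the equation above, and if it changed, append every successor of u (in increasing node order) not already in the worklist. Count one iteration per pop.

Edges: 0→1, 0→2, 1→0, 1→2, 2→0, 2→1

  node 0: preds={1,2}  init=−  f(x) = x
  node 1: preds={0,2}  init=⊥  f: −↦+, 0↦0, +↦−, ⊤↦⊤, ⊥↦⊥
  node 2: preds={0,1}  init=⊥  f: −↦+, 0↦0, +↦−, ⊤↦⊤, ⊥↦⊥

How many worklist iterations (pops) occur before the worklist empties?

Trace (7 dequeues):
  [1] u=0 | in ⊥ | out − | ==
  [2] u=1 | in − | out + | prev ⊥ | push {0}
  [3] u=2 | in ⊤ | out ⊤ | prev ⊥ | push {1}
  [4] u=0 | in ⊤ | out ⊤ | prev − | push {2}
  [5] u=1 | in ⊤ | out ⊤ | prev + | push {0}
  [6] u=2 | in ⊤ | out ⊤ | ==
  [7] u=0 | in ⊤ | out ⊤ | ==

Converged values:
  [0] ⊤
  [1] ⊤
  [2] ⊤

7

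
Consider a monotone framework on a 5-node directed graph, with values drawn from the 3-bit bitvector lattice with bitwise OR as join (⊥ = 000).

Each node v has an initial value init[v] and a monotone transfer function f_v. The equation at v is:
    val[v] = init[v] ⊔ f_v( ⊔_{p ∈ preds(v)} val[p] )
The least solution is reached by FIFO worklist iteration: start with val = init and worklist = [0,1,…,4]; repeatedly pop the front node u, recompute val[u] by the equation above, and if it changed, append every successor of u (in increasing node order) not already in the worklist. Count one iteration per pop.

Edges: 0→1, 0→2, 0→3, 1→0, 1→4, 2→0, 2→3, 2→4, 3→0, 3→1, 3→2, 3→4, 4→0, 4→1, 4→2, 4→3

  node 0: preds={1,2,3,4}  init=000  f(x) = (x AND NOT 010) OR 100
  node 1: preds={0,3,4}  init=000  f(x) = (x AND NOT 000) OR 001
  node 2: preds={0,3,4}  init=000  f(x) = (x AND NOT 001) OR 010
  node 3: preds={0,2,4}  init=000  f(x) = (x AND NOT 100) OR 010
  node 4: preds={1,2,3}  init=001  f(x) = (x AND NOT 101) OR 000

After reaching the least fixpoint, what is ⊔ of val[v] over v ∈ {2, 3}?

111

Trace (11 dequeues):
  [1] u=0 | in 001 | out 101 | prev 000 | push {}
  [2] u=1 | in 101 | out 101 | prev 000 | push {0}
  [3] u=2 | in 101 | out 110 | prev 000 | push {}
  [4] u=3 | in 111 | out 011 | prev 000 | push {1,2}
  [5] u=4 | in 111 | out 011 | prev 001 | push {3}
  [6] u=0 | in 111 | out 101 | ==
  [7] u=1 | in 111 | out 111 | prev 101 | push {0,4}
  [8] u=2 | in 111 | out 110 | ==
  [9] u=3 | in 111 | out 011 | ==
  [10] u=0 | in 111 | out 101 | ==
  [11] u=4 | in 111 | out 011 | ==

Converged values:
  [0] 101
  [1] 111
  [2] 110
  [3] 011
  [4] 011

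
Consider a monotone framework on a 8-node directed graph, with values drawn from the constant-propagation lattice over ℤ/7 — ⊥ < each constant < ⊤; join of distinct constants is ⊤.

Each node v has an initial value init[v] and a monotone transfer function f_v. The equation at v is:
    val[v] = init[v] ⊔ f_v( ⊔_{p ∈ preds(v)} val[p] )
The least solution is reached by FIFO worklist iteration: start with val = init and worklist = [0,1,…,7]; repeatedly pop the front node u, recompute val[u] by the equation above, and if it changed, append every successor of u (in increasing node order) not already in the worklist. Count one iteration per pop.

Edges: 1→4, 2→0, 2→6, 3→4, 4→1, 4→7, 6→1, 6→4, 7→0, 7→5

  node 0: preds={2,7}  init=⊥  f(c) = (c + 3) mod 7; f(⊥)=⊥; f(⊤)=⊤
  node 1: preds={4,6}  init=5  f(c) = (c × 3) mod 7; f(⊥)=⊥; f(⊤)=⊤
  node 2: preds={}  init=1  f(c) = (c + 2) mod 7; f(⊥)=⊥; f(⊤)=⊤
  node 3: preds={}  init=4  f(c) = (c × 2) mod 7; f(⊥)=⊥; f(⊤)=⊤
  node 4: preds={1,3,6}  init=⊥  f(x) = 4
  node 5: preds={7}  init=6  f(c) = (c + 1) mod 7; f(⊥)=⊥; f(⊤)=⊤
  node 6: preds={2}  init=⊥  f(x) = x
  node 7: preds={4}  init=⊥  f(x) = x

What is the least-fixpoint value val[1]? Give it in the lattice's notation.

⊤

Iteration log — 12 steps:
  step 1. node 0  ⊔preds=1  new=4  old=⊥  +wl: 
  step 2. node 1  ⊔preds=⊥  new=5  stable
  step 3. node 2  ⊔preds=⊥  new=1  stable
  step 4. node 3  ⊔preds=⊥  new=4  stable
  step 5. node 4  ⊔preds=⊤  new=4  old=⊥  +wl: 1
  step 6. node 5  ⊔preds=⊥  new=6  stable
  step 7. node 6  ⊔preds=1  new=1  old=⊥  +wl: 4
  step 8. node 7  ⊔preds=4  new=4  old=⊥  +wl: 0,5
  step 9. node 1  ⊔preds=⊤  new=⊤  old=5  +wl: 
  step 10. node 4  ⊔preds=⊤  new=4  stable
  step 11. node 0  ⊔preds=⊤  new=⊤  old=4  +wl: 
  step 12. node 5  ⊔preds=4  new=⊤  old=6  +wl: 

Least fixpoint reached:
  node 0: ⊤
  node 1: ⊤
  node 2: 1
  node 3: 4
  node 4: 4
  node 5: ⊤
  node 6: 1
  node 7: 4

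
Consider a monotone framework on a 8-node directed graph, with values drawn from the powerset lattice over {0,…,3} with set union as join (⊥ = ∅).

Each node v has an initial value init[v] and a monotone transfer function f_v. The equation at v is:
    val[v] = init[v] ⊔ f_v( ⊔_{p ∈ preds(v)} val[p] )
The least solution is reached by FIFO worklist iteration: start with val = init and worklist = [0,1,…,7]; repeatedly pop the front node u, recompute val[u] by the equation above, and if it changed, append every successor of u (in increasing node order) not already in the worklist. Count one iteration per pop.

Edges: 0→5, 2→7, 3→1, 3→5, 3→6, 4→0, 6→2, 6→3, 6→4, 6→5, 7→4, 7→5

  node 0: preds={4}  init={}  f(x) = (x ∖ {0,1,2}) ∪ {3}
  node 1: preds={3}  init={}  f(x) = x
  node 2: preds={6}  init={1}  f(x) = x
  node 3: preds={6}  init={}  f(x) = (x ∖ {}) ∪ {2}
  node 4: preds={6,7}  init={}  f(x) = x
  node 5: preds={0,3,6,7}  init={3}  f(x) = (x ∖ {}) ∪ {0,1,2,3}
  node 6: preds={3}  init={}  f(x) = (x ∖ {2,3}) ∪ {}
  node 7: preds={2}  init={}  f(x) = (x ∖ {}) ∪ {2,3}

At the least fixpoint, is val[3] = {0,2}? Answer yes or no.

no

Iteration log — 12 steps:
  step 1. node 0  ⊔preds={}  new={3}  old={}  +wl: 
  step 2. node 1  ⊔preds={}  new={}  stable
  step 3. node 2  ⊔preds={}  new={1}  stable
  step 4. node 3  ⊔preds={}  new={2}  old={}  +wl: 1
  step 5. node 4  ⊔preds={}  new={}  stable
  step 6. node 5  ⊔preds={2,3}  new={0,1,2,3}  old={3}  +wl: 
  step 7. node 6  ⊔preds={2}  new={}  stable
  step 8. node 7  ⊔preds={1}  new={1,2,3}  old={}  +wl: 4,5
  step 9. node 1  ⊔preds={2}  new={2}  old={}  +wl: 
  step 10. node 4  ⊔preds={1,2,3}  new={1,2,3}  old={}  +wl: 0
  step 11. node 5  ⊔preds={1,2,3}  new={0,1,2,3}  stable
  step 12. node 0  ⊔preds={1,2,3}  new={3}  stable

Least fixpoint reached:
  node 0: {3}
  node 1: {2}
  node 2: {1}
  node 3: {2}
  node 4: {1,2,3}
  node 5: {0,1,2,3}
  node 6: {}
  node 7: {1,2,3}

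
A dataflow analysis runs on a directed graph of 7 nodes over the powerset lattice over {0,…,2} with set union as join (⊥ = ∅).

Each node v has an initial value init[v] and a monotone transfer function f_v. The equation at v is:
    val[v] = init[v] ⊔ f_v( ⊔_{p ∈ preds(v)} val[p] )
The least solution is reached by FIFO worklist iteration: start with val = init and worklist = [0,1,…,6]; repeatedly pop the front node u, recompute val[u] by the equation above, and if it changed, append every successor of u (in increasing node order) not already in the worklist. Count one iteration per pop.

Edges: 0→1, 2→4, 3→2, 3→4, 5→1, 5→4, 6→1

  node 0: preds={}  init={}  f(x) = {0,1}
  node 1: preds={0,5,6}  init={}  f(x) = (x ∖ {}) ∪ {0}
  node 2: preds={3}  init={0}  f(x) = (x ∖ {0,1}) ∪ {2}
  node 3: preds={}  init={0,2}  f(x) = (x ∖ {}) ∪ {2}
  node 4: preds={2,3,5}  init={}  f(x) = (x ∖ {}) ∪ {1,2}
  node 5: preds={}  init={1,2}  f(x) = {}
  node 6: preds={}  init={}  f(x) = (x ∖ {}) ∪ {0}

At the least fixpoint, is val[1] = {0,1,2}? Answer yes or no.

Worklist (8 pops):
  #1 pop 0: in={} → {0,1} (was {}); enqueue []
  #2 pop 1: in={0,1,2} → {0,1,2} (was {}); enqueue []
  #3 pop 2: in={0,2} → {0,2} (was {0}); enqueue []
  #4 pop 3: in={} → {0,2} (no change)
  #5 pop 4: in={0,1,2} → {0,1,2} (was {}); enqueue []
  #6 pop 5: in={} → {1,2} (no change)
  #7 pop 6: in={} → {0} (was {}); enqueue [1]
  #8 pop 1: in={0,1,2} → {0,1,2} (no change)

Fixpoint:
  val[0] = {0,1}
  val[1] = {0,1,2}
  val[2] = {0,2}
  val[3] = {0,2}
  val[4] = {0,1,2}
  val[5] = {1,2}
  val[6] = {0}

yes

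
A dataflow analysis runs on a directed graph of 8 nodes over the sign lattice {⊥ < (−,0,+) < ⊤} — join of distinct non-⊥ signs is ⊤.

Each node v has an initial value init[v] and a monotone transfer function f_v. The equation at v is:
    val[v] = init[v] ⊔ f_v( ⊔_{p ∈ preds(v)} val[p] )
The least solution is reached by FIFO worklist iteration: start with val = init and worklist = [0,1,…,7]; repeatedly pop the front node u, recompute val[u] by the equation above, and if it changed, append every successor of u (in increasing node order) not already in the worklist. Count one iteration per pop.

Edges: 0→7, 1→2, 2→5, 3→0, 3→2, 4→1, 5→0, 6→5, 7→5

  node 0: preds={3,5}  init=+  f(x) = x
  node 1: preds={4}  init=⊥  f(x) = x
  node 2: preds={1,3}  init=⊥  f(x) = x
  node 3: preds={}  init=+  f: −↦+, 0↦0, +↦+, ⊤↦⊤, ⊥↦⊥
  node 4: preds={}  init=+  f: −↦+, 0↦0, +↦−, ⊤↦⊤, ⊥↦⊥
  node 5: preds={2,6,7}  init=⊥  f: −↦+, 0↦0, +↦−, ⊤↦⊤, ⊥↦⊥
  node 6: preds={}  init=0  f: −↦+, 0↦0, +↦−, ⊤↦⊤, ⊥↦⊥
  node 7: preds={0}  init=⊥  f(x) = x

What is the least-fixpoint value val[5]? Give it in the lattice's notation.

Iteration log — 12 steps:
  step 1. node 0  ⊔preds=+  new=+  stable
  step 2. node 1  ⊔preds=+  new=+  old=⊥  +wl: 
  step 3. node 2  ⊔preds=+  new=+  old=⊥  +wl: 
  step 4. node 3  ⊔preds=⊥  new=+  stable
  step 5. node 4  ⊔preds=⊥  new=+  stable
  step 6. node 5  ⊔preds=⊤  new=⊤  old=⊥  +wl: 0
  step 7. node 6  ⊔preds=⊥  new=0  stable
  step 8. node 7  ⊔preds=+  new=+  old=⊥  +wl: 5
  step 9. node 0  ⊔preds=⊤  new=⊤  old=+  +wl: 7
  step 10. node 5  ⊔preds=⊤  new=⊤  stable
  step 11. node 7  ⊔preds=⊤  new=⊤  old=+  +wl: 5
  step 12. node 5  ⊔preds=⊤  new=⊤  stable

Least fixpoint reached:
  node 0: ⊤
  node 1: +
  node 2: +
  node 3: +
  node 4: +
  node 5: ⊤
  node 6: 0
  node 7: ⊤

⊤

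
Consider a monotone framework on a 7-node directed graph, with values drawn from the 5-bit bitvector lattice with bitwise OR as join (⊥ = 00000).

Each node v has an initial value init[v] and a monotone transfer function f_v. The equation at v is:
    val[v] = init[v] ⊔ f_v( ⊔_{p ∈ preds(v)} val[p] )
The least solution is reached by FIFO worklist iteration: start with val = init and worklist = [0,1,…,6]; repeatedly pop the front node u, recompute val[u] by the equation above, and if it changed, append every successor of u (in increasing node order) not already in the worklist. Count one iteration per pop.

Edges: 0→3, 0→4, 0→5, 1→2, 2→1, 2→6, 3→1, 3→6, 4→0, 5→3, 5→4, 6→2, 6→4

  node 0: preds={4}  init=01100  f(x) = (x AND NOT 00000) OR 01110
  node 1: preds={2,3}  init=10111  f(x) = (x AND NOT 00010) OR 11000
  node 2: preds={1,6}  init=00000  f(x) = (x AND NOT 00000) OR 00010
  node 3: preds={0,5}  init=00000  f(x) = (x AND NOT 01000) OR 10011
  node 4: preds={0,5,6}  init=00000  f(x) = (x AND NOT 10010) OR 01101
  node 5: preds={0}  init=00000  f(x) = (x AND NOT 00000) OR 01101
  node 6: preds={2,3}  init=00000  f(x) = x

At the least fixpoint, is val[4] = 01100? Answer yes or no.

Trace (13 dequeues):
  [1] u=0 | in 00000 | out 01110 | prev 01100 | push {}
  [2] u=1 | in 00000 | out 11111 | prev 10111 | push {}
  [3] u=2 | in 11111 | out 11111 | prev 00000 | push {1}
  [4] u=3 | in 01110 | out 10111 | prev 00000 | push {}
  [5] u=4 | in 01110 | out 01101 | prev 00000 | push {0}
  [6] u=5 | in 01110 | out 01111 | prev 00000 | push {3,4}
  [7] u=6 | in 11111 | out 11111 | prev 00000 | push {2}
  [8] u=1 | in 11111 | out 11111 | ==
  [9] u=0 | in 01101 | out 01111 | prev 01110 | push {5}
  [10] u=3 | in 01111 | out 10111 | ==
  [11] u=4 | in 11111 | out 01101 | ==
  [12] u=2 | in 11111 | out 11111 | ==
  [13] u=5 | in 01111 | out 01111 | ==

Converged values:
  [0] 01111
  [1] 11111
  [2] 11111
  [3] 10111
  [4] 01101
  [5] 01111
  [6] 11111

no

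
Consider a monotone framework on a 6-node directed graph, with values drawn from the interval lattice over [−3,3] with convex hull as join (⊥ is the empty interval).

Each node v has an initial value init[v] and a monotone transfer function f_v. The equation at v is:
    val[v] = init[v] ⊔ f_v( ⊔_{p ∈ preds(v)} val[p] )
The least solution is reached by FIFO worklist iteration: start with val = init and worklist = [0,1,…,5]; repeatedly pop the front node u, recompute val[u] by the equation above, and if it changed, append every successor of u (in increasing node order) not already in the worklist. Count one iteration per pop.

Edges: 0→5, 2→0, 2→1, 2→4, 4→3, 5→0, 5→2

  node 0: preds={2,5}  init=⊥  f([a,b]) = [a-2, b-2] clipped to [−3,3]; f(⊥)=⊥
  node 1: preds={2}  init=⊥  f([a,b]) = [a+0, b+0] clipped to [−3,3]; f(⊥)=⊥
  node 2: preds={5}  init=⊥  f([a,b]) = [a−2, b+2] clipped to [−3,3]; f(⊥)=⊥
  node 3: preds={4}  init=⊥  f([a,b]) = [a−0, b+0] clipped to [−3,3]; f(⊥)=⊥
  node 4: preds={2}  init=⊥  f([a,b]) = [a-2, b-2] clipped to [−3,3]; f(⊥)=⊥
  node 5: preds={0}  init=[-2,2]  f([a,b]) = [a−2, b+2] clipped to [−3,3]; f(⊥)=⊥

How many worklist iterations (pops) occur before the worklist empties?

13

Worklist (13 pops):
  #1 pop 0: in=[-2,2] → [-3,0] (was ⊥); enqueue []
  #2 pop 1: in=⊥ → ⊥ (no change)
  #3 pop 2: in=[-2,2] → [-3,3] (was ⊥); enqueue [0,1]
  #4 pop 3: in=⊥ → ⊥ (no change)
  #5 pop 4: in=[-3,3] → [-3,1] (was ⊥); enqueue [3]
  #6 pop 5: in=[-3,0] → [-3,2] (was [-2,2]); enqueue [2]
  #7 pop 0: in=[-3,3] → [-3,1] (was [-3,0]); enqueue [5]
  #8 pop 1: in=[-3,3] → [-3,3] (was ⊥); enqueue []
  #9 pop 3: in=[-3,1] → [-3,1] (was ⊥); enqueue []
  #10 pop 2: in=[-3,2] → [-3,3] (no change)
  #11 pop 5: in=[-3,1] → [-3,3] (was [-3,2]); enqueue [0,2]
  #12 pop 0: in=[-3,3] → [-3,1] (no change)
  #13 pop 2: in=[-3,3] → [-3,3] (no change)

Fixpoint:
  val[0] = [-3,1]
  val[1] = [-3,3]
  val[2] = [-3,3]
  val[3] = [-3,1]
  val[4] = [-3,1]
  val[5] = [-3,3]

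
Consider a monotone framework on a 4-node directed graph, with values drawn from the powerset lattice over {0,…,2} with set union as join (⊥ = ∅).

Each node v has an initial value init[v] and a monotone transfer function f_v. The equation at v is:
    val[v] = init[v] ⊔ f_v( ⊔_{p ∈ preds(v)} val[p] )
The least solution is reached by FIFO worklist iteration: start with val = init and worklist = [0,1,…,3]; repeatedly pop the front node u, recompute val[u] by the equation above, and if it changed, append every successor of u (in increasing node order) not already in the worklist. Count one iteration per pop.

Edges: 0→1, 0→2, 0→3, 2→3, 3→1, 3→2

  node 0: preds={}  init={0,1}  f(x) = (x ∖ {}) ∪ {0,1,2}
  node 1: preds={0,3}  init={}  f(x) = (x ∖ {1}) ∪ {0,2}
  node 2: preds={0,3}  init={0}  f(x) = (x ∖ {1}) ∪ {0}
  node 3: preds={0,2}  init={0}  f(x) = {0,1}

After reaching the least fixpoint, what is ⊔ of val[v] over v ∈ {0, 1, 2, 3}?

{0,1,2}

Trace (6 dequeues):
  [1] u=0 | in {} | out {0,1,2} | prev {0,1} | push {}
  [2] u=1 | in {0,1,2} | out {0,2} | prev {} | push {}
  [3] u=2 | in {0,1,2} | out {0,2} | prev {0} | push {}
  [4] u=3 | in {0,1,2} | out {0,1} | prev {0} | push {1,2}
  [5] u=1 | in {0,1,2} | out {0,2} | ==
  [6] u=2 | in {0,1,2} | out {0,2} | ==

Converged values:
  [0] {0,1,2}
  [1] {0,2}
  [2] {0,2}
  [3] {0,1}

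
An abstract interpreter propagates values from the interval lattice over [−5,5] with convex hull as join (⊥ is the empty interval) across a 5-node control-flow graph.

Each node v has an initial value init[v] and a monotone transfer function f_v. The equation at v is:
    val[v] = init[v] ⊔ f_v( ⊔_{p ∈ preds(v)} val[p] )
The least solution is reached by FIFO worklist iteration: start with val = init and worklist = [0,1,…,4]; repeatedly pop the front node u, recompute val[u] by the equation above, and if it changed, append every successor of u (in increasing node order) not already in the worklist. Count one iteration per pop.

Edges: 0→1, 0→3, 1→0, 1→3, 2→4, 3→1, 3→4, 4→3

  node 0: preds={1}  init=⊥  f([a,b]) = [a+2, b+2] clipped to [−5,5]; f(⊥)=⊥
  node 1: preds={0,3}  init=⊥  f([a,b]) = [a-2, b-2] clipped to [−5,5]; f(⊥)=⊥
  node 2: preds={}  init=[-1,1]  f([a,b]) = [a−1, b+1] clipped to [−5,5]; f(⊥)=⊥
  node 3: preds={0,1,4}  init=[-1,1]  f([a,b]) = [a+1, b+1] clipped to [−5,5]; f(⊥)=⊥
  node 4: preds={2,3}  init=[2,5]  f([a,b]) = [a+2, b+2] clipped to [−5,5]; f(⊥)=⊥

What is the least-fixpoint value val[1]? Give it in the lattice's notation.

[-5,3]

Iteration log — 16 steps:
  step 1. node 0  ⊔preds=⊥  new=⊥  stable
  step 2. node 1  ⊔preds=[-1,1]  new=[-3,-1]  old=⊥  +wl: 0
  step 3. node 2  ⊔preds=⊥  new=[-1,1]  stable
  step 4. node 3  ⊔preds=[-3,5]  new=[-2,5]  old=[-1,1]  +wl: 1
  step 5. node 4  ⊔preds=[-2,5]  new=[0,5]  old=[2,5]  +wl: 3
  step 6. node 0  ⊔preds=[-3,-1]  new=[-1,1]  old=⊥  +wl: 
  step 7. node 1  ⊔preds=[-2,5]  new=[-4,3]  old=[-3,-1]  +wl: 0
  step 8. node 3  ⊔preds=[-4,5]  new=[-3,5]  old=[-2,5]  +wl: 1,4
  step 9. node 0  ⊔preds=[-4,3]  new=[-2,5]  old=[-1,1]  +wl: 3
  step 10. node 1  ⊔preds=[-3,5]  new=[-5,3]  old=[-4,3]  +wl: 0
  step 11. node 4  ⊔preds=[-3,5]  new=[-1,5]  old=[0,5]  +wl: 
  step 12. node 3  ⊔preds=[-5,5]  new=[-4,5]  old=[-3,5]  +wl: 1,4
  step 13. node 0  ⊔preds=[-5,3]  new=[-3,5]  old=[-2,5]  +wl: 3
  step 14. node 1  ⊔preds=[-4,5]  new=[-5,3]  stable
  step 15. node 4  ⊔preds=[-4,5]  new=[-2,5]  old=[-1,5]  +wl: 
  step 16. node 3  ⊔preds=[-5,5]  new=[-4,5]  stable

Least fixpoint reached:
  node 0: [-3,5]
  node 1: [-5,3]
  node 2: [-1,1]
  node 3: [-4,5]
  node 4: [-2,5]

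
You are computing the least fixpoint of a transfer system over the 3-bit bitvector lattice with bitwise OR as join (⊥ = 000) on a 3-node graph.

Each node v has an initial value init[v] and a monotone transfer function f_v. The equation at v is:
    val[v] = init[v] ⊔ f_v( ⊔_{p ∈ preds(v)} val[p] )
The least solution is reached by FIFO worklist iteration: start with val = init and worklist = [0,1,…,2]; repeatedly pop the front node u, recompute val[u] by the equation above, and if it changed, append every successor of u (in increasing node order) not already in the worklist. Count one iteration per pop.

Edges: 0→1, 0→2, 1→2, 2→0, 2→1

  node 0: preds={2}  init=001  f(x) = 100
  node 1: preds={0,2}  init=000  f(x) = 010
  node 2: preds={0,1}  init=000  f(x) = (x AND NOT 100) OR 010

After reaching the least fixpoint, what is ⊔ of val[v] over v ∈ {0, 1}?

111

Iteration log — 5 steps:
  step 1. node 0  ⊔preds=000  new=101  old=001  +wl: 
  step 2. node 1  ⊔preds=101  new=010  old=000  +wl: 
  step 3. node 2  ⊔preds=111  new=011  old=000  +wl: 0,1
  step 4. node 0  ⊔preds=011  new=101  stable
  step 5. node 1  ⊔preds=111  new=010  stable

Least fixpoint reached:
  node 0: 101
  node 1: 010
  node 2: 011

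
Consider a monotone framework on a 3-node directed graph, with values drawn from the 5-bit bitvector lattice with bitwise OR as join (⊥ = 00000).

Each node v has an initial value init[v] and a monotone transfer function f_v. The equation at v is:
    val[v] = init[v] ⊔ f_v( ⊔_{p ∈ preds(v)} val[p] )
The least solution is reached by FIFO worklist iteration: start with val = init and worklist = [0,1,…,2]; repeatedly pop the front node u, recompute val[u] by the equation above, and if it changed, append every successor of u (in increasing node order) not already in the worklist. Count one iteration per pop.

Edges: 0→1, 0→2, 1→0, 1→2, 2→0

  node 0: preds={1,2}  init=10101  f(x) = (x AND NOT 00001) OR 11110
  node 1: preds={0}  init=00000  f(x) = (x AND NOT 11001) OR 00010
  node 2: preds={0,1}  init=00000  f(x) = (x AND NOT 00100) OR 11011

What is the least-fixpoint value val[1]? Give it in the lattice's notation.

Worklist (4 pops):
  #1 pop 0: in=00000 → 11111 (was 10101); enqueue []
  #2 pop 1: in=11111 → 00110 (was 00000); enqueue [0]
  #3 pop 2: in=11111 → 11011 (was 00000); enqueue []
  #4 pop 0: in=11111 → 11111 (no change)

Fixpoint:
  val[0] = 11111
  val[1] = 00110
  val[2] = 11011

00110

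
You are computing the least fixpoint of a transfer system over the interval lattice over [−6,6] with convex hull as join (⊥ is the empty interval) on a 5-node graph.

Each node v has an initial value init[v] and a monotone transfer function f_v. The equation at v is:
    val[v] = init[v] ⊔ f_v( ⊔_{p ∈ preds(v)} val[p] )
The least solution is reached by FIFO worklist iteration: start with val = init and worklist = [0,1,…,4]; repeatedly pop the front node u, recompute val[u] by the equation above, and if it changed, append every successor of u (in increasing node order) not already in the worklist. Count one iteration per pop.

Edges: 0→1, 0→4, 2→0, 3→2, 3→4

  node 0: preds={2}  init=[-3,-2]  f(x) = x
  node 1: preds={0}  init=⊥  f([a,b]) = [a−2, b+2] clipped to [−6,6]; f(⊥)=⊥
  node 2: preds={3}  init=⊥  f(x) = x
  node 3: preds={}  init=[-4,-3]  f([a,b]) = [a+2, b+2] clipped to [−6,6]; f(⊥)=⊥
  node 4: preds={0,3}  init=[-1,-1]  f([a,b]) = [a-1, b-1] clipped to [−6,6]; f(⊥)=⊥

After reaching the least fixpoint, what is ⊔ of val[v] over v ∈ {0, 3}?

[-4,-2]

Worklist (8 pops):
  #1 pop 0: in=⊥ → [-3,-2] (no change)
  #2 pop 1: in=[-3,-2] → [-5,0] (was ⊥); enqueue []
  #3 pop 2: in=[-4,-3] → [-4,-3] (was ⊥); enqueue [0]
  #4 pop 3: in=⊥ → [-4,-3] (no change)
  #5 pop 4: in=[-4,-2] → [-5,-1] (was [-1,-1]); enqueue []
  #6 pop 0: in=[-4,-3] → [-4,-2] (was [-3,-2]); enqueue [1,4]
  #7 pop 1: in=[-4,-2] → [-6,0] (was [-5,0]); enqueue []
  #8 pop 4: in=[-4,-2] → [-5,-1] (no change)

Fixpoint:
  val[0] = [-4,-2]
  val[1] = [-6,0]
  val[2] = [-4,-3]
  val[3] = [-4,-3]
  val[4] = [-5,-1]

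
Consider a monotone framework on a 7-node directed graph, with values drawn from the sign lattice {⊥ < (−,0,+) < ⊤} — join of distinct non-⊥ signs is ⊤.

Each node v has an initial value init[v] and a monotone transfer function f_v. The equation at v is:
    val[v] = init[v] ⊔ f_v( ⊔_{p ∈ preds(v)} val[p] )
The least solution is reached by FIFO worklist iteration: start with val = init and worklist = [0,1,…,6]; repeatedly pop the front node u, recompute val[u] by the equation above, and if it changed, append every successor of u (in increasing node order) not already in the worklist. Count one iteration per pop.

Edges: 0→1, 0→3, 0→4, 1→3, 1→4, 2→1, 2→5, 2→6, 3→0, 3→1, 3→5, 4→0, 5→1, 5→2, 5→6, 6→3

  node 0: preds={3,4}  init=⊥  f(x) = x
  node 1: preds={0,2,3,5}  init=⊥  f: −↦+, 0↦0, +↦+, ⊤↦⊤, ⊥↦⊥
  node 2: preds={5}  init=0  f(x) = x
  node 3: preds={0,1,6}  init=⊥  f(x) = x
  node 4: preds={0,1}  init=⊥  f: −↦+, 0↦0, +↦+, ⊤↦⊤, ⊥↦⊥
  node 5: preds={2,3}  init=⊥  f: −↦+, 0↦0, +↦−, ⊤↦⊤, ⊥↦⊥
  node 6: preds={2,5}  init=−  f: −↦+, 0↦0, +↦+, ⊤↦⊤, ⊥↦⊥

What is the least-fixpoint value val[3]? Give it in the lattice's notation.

⊤

Iteration log — 16 steps:
  step 1. node 0  ⊔preds=⊥  new=⊥  stable
  step 2. node 1  ⊔preds=0  new=0  old=⊥  +wl: 
  step 3. node 2  ⊔preds=⊥  new=0  stable
  step 4. node 3  ⊔preds=⊤  new=⊤  old=⊥  +wl: 0,1
  step 5. node 4  ⊔preds=0  new=0  old=⊥  +wl: 
  step 6. node 5  ⊔preds=⊤  new=⊤  old=⊥  +wl: 2
  step 7. node 6  ⊔preds=⊤  new=⊤  old=−  +wl: 3
  step 8. node 0  ⊔preds=⊤  new=⊤  old=⊥  +wl: 4
  step 9. node 1  ⊔preds=⊤  new=⊤  old=0  +wl: 
  step 10. node 2  ⊔preds=⊤  new=⊤  old=0  +wl: 1,5,6
  step 11. node 3  ⊔preds=⊤  new=⊤  stable
  step 12. node 4  ⊔preds=⊤  new=⊤  old=0  +wl: 0
  step 13. node 1  ⊔preds=⊤  new=⊤  stable
  step 14. node 5  ⊔preds=⊤  new=⊤  stable
  step 15. node 6  ⊔preds=⊤  new=⊤  stable
  step 16. node 0  ⊔preds=⊤  new=⊤  stable

Least fixpoint reached:
  node 0: ⊤
  node 1: ⊤
  node 2: ⊤
  node 3: ⊤
  node 4: ⊤
  node 5: ⊤
  node 6: ⊤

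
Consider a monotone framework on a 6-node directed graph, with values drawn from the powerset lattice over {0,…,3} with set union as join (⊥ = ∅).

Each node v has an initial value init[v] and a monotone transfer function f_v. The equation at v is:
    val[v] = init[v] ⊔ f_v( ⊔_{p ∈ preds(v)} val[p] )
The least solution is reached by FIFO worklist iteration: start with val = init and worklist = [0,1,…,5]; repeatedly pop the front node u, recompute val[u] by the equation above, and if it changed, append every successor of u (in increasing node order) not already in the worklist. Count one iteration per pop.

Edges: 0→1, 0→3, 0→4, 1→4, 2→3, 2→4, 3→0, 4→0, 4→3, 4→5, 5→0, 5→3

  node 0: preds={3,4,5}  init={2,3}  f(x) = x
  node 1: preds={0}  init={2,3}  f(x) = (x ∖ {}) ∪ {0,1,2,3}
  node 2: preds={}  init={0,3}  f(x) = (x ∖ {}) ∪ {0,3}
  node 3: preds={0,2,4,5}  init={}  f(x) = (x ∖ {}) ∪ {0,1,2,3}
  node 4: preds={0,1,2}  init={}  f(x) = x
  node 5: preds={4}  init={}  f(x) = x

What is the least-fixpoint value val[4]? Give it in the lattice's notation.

{0,1,2,3}

Iteration log — 10 steps:
  step 1. node 0  ⊔preds={}  new={2,3}  stable
  step 2. node 1  ⊔preds={2,3}  new={0,1,2,3}  old={2,3}  +wl: 
  step 3. node 2  ⊔preds={}  new={0,3}  stable
  step 4. node 3  ⊔preds={0,2,3}  new={0,1,2,3}  old={}  +wl: 0
  step 5. node 4  ⊔preds={0,1,2,3}  new={0,1,2,3}  old={}  +wl: 3
  step 6. node 5  ⊔preds={0,1,2,3}  new={0,1,2,3}  old={}  +wl: 
  step 7. node 0  ⊔preds={0,1,2,3}  new={0,1,2,3}  old={2,3}  +wl: 1,4
  step 8. node 3  ⊔preds={0,1,2,3}  new={0,1,2,3}  stable
  step 9. node 1  ⊔preds={0,1,2,3}  new={0,1,2,3}  stable
  step 10. node 4  ⊔preds={0,1,2,3}  new={0,1,2,3}  stable

Least fixpoint reached:
  node 0: {0,1,2,3}
  node 1: {0,1,2,3}
  node 2: {0,3}
  node 3: {0,1,2,3}
  node 4: {0,1,2,3}
  node 5: {0,1,2,3}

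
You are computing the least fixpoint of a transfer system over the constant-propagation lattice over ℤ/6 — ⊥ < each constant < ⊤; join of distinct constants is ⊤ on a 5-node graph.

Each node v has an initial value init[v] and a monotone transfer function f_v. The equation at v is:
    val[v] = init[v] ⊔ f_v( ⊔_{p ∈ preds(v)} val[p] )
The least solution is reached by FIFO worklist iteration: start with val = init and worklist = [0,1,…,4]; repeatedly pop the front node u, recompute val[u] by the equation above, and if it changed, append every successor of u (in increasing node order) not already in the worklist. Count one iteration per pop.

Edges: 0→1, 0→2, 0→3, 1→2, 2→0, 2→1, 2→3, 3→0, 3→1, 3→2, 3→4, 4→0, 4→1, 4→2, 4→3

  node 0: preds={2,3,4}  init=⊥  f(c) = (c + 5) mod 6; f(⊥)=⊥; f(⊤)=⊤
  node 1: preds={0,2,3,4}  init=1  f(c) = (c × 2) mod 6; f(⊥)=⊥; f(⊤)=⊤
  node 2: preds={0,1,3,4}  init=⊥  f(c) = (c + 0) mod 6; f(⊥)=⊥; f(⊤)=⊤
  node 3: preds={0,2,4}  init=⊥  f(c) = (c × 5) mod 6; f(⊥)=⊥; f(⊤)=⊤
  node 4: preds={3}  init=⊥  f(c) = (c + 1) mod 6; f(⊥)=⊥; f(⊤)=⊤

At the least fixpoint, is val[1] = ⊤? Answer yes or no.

yes

Iteration log — 17 steps:
  step 1. node 0  ⊔preds=⊥  new=⊥  stable
  step 2. node 1  ⊔preds=⊥  new=1  stable
  step 3. node 2  ⊔preds=1  new=1  old=⊥  +wl: 0,1
  step 4. node 3  ⊔preds=1  new=5  old=⊥  +wl: 2
  step 5. node 4  ⊔preds=5  new=0  old=⊥  +wl: 3
  step 6. node 0  ⊔preds=⊤  new=⊤  old=⊥  +wl: 
  step 7. node 1  ⊔preds=⊤  new=⊤  old=1  +wl: 
  step 8. node 2  ⊔preds=⊤  new=⊤  old=1  +wl: 0,1
  step 9. node 3  ⊔preds=⊤  new=⊤  old=5  +wl: 2,4
  step 10. node 0  ⊔preds=⊤  new=⊤  stable
  step 11. node 1  ⊔preds=⊤  new=⊤  stable
  step 12. node 2  ⊔preds=⊤  new=⊤  stable
  step 13. node 4  ⊔preds=⊤  new=⊤  old=0  +wl: 0,1,2,3
  step 14. node 0  ⊔preds=⊤  new=⊤  stable
  step 15. node 1  ⊔preds=⊤  new=⊤  stable
  step 16. node 2  ⊔preds=⊤  new=⊤  stable
  step 17. node 3  ⊔preds=⊤  new=⊤  stable

Least fixpoint reached:
  node 0: ⊤
  node 1: ⊤
  node 2: ⊤
  node 3: ⊤
  node 4: ⊤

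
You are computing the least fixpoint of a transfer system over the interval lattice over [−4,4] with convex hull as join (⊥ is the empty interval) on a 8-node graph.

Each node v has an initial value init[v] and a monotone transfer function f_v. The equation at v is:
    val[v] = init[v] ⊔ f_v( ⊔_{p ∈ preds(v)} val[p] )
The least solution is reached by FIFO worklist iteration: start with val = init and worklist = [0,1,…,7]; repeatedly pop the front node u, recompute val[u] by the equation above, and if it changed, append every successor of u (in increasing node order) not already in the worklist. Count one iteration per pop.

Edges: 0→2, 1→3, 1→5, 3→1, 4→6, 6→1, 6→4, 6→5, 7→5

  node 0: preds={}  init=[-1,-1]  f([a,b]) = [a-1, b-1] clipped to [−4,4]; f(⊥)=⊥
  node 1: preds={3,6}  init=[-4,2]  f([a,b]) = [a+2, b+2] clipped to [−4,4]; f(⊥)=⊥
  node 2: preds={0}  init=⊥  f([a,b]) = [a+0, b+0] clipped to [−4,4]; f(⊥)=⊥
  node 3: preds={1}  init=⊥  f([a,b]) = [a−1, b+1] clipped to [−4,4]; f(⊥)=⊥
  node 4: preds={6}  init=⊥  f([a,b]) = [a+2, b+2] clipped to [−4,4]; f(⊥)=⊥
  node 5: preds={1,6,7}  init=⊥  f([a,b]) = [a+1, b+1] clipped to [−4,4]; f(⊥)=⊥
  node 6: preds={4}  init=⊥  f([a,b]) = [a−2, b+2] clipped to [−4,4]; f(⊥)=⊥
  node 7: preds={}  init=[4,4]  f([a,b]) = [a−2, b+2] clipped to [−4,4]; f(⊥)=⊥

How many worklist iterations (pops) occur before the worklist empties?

Iteration log — 12 steps:
  step 1. node 0  ⊔preds=⊥  new=[-1,-1]  stable
  step 2. node 1  ⊔preds=⊥  new=[-4,2]  stable
  step 3. node 2  ⊔preds=[-1,-1]  new=[-1,-1]  old=⊥  +wl: 
  step 4. node 3  ⊔preds=[-4,2]  new=[-4,3]  old=⊥  +wl: 1
  step 5. node 4  ⊔preds=⊥  new=⊥  stable
  step 6. node 5  ⊔preds=[-4,4]  new=[-3,4]  old=⊥  +wl: 
  step 7. node 6  ⊔preds=⊥  new=⊥  stable
  step 8. node 7  ⊔preds=⊥  new=[4,4]  stable
  step 9. node 1  ⊔preds=[-4,3]  new=[-4,4]  old=[-4,2]  +wl: 3,5
  step 10. node 3  ⊔preds=[-4,4]  new=[-4,4]  old=[-4,3]  +wl: 1
  step 11. node 5  ⊔preds=[-4,4]  new=[-3,4]  stable
  step 12. node 1  ⊔preds=[-4,4]  new=[-4,4]  stable

Least fixpoint reached:
  node 0: [-1,-1]
  node 1: [-4,4]
  node 2: [-1,-1]
  node 3: [-4,4]
  node 4: ⊥
  node 5: [-3,4]
  node 6: ⊥
  node 7: [4,4]

12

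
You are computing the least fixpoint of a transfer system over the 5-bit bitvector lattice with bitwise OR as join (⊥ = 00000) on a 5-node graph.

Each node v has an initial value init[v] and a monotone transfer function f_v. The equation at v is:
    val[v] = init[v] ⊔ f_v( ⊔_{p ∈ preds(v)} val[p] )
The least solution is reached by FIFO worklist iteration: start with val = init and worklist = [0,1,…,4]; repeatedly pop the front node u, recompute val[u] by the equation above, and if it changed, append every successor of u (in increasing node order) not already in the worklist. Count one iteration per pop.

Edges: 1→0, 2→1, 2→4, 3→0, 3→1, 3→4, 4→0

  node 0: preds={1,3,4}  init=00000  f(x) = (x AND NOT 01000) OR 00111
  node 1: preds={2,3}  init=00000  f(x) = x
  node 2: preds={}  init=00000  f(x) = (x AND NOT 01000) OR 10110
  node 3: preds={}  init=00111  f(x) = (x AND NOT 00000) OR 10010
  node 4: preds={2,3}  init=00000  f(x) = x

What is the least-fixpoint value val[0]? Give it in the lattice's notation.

10111

Trace (8 dequeues):
  [1] u=0 | in 00111 | out 00111 | prev 00000 | push {}
  [2] u=1 | in 00111 | out 00111 | prev 00000 | push {0}
  [3] u=2 | in 00000 | out 10110 | prev 00000 | push {1}
  [4] u=3 | in 00000 | out 10111 | prev 00111 | push {}
  [5] u=4 | in 10111 | out 10111 | prev 00000 | push {}
  [6] u=0 | in 10111 | out 10111 | prev 00111 | push {}
  [7] u=1 | in 10111 | out 10111 | prev 00111 | push {0}
  [8] u=0 | in 10111 | out 10111 | ==

Converged values:
  [0] 10111
  [1] 10111
  [2] 10110
  [3] 10111
  [4] 10111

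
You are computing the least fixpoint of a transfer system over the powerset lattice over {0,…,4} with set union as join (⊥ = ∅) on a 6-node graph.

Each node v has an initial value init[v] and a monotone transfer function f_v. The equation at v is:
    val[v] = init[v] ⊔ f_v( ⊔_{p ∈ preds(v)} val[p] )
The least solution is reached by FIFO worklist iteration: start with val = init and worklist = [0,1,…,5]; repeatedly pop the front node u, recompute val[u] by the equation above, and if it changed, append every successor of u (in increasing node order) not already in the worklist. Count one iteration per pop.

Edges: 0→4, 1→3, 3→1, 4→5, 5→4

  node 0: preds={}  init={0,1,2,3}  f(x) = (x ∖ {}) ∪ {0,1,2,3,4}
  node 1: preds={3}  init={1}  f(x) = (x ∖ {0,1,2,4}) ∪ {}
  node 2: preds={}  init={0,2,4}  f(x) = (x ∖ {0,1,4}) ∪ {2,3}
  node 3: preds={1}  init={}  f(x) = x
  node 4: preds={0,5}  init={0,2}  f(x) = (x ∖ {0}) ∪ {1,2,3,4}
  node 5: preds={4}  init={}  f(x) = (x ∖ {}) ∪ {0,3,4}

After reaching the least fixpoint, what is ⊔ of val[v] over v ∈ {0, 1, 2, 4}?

{0,1,2,3,4}

Trace (8 dequeues):
  [1] u=0 | in {} | out {0,1,2,3,4} | prev {0,1,2,3} | push {}
  [2] u=1 | in {} | out {1} | ==
  [3] u=2 | in {} | out {0,2,3,4} | prev {0,2,4} | push {}
  [4] u=3 | in {1} | out {1} | prev {} | push {1}
  [5] u=4 | in {0,1,2,3,4} | out {0,1,2,3,4} | prev {0,2} | push {}
  [6] u=5 | in {0,1,2,3,4} | out {0,1,2,3,4} | prev {} | push {4}
  [7] u=1 | in {1} | out {1} | ==
  [8] u=4 | in {0,1,2,3,4} | out {0,1,2,3,4} | ==

Converged values:
  [0] {0,1,2,3,4}
  [1] {1}
  [2] {0,2,3,4}
  [3] {1}
  [4] {0,1,2,3,4}
  [5] {0,1,2,3,4}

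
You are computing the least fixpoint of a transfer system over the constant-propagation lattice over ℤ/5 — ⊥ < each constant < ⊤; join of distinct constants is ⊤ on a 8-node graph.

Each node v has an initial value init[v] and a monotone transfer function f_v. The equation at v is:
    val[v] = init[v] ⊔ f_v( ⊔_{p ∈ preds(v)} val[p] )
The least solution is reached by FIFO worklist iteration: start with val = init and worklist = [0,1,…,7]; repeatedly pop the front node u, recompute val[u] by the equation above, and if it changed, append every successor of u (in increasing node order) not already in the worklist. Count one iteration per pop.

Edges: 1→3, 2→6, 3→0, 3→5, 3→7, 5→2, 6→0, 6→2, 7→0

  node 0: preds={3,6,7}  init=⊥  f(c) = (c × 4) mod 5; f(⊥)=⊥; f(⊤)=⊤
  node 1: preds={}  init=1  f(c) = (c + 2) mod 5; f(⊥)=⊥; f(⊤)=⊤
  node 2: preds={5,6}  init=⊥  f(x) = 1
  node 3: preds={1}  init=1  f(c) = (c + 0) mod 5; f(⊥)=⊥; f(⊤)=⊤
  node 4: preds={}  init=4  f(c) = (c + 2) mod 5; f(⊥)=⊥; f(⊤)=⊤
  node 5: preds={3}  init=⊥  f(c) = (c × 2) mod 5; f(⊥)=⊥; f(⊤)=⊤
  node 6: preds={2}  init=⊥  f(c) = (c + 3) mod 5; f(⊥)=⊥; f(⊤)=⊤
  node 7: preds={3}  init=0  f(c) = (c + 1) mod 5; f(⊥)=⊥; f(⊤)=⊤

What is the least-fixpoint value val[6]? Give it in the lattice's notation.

4

Trace (10 dequeues):
  [1] u=0 | in ⊤ | out ⊤ | prev ⊥ | push {}
  [2] u=1 | in ⊥ | out 1 | ==
  [3] u=2 | in ⊥ | out 1 | prev ⊥ | push {}
  [4] u=3 | in 1 | out 1 | ==
  [5] u=4 | in ⊥ | out 4 | ==
  [6] u=5 | in 1 | out 2 | prev ⊥ | push {2}
  [7] u=6 | in 1 | out 4 | prev ⊥ | push {0}
  [8] u=7 | in 1 | out ⊤ | prev 0 | push {}
  [9] u=2 | in ⊤ | out 1 | ==
  [10] u=0 | in ⊤ | out ⊤ | ==

Converged values:
  [0] ⊤
  [1] 1
  [2] 1
  [3] 1
  [4] 4
  [5] 2
  [6] 4
  [7] ⊤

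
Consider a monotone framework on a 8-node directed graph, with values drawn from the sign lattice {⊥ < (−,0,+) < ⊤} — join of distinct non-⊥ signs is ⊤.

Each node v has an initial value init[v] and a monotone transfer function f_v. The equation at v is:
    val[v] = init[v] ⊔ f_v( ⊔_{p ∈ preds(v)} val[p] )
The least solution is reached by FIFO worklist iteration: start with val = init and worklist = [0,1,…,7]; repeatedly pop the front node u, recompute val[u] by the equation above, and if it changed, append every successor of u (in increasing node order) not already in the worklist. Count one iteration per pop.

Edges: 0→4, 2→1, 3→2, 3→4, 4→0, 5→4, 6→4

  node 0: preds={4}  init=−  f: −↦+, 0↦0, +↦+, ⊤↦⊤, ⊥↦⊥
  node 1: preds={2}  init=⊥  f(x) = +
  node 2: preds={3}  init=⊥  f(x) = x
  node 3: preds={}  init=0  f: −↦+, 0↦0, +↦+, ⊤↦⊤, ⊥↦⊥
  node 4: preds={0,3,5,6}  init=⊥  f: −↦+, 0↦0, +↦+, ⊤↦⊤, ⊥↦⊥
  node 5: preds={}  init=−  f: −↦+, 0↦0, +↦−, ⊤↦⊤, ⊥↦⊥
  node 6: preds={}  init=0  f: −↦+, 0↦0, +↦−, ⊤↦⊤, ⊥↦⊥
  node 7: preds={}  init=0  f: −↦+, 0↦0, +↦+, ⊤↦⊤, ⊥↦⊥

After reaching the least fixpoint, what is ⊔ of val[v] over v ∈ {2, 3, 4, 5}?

Worklist (11 pops):
  #1 pop 0: in=⊥ → − (no change)
  #2 pop 1: in=⊥ → + (was ⊥); enqueue []
  #3 pop 2: in=0 → 0 (was ⊥); enqueue [1]
  #4 pop 3: in=⊥ → 0 (no change)
  #5 pop 4: in=⊤ → ⊤ (was ⊥); enqueue [0]
  #6 pop 5: in=⊥ → − (no change)
  #7 pop 6: in=⊥ → 0 (no change)
  #8 pop 7: in=⊥ → 0 (no change)
  #9 pop 1: in=0 → + (no change)
  #10 pop 0: in=⊤ → ⊤ (was −); enqueue [4]
  #11 pop 4: in=⊤ → ⊤ (no change)

Fixpoint:
  val[0] = ⊤
  val[1] = +
  val[2] = 0
  val[3] = 0
  val[4] = ⊤
  val[5] = −
  val[6] = 0
  val[7] = 0

⊤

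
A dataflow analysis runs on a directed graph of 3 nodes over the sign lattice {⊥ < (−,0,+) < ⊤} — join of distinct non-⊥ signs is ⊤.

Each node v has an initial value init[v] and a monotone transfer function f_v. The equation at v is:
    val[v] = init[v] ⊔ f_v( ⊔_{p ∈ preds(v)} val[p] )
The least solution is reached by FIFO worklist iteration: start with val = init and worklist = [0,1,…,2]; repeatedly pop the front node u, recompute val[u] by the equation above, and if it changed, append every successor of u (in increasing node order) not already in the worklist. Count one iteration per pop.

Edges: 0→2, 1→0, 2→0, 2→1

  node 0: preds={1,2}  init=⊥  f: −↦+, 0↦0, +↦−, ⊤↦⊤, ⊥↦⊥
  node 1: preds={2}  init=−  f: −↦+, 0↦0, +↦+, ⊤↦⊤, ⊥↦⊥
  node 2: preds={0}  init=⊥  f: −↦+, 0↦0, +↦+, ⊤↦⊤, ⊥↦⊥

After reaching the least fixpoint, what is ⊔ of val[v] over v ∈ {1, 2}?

⊤

Trace (8 dequeues):
  [1] u=0 | in − | out + | prev ⊥ | push {}
  [2] u=1 | in ⊥ | out − | ==
  [3] u=2 | in + | out + | prev ⊥ | push {0,1}
  [4] u=0 | in ⊤ | out ⊤ | prev + | push {2}
  [5] u=1 | in + | out ⊤ | prev − | push {0}
  [6] u=2 | in ⊤ | out ⊤ | prev + | push {1}
  [7] u=0 | in ⊤ | out ⊤ | ==
  [8] u=1 | in ⊤ | out ⊤ | ==

Converged values:
  [0] ⊤
  [1] ⊤
  [2] ⊤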